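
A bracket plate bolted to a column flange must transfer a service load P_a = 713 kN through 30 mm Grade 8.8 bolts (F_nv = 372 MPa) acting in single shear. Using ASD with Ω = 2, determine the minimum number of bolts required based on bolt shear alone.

A_b = π·30²/4 = 706.9 mm².
Per-bolt allowable strength R_n/Ω = 372 × 706.9 × 1 / 1000 / 2 = 131.5 kN.
n ≥ 713 / 131.5 = 5.423 → use 6 bolts.

6 bolts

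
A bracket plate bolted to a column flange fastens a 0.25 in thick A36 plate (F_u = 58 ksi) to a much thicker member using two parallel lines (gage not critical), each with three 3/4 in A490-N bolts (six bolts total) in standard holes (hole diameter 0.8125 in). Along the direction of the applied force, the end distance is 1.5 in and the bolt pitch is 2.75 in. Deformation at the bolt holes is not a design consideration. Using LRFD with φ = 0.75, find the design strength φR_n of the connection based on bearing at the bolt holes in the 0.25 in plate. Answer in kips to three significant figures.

134 kips

Per bolt r_n = 1.5 l_c t F_u ≤ 3.0 d t F_u; upper limit = 3.0 × 0.75 × 0.25 × 58 = 32.62 kips.
Edge bolt: l_c = 1.5 − 0.8125/2 = 1.094 in → 1.5 × 1.094 × 0.25 × 58 = 23.79 → r_n = 23.79 kips.
Interior bolts: l_c = 2.75 − 0.8125 = 1.938 in → 1.5 × 1.938 × 0.25 × 58 = 42.14 → r_n = 32.62 kips.
R_n = 2 × 23.79 + 4 × 32.62 = 178.1 kips.
Design strength φR_n = 0.75 × 178.1 = 134 kips.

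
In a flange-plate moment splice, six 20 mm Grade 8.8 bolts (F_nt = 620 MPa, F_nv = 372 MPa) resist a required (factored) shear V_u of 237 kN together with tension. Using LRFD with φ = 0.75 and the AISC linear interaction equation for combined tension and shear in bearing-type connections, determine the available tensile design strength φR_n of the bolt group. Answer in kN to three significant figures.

744 kN

A_b = π·20²/4 = 314.2 mm²; f_rv = 237 × 1000 / (6 × 314.2) = 125.7 MPa.
F'_nt = 1.3 F_nt − (F_nt / φF_nv) f_rv = 1.3·620 − (620/(0.75·372))·125.7 = 526.6 MPa, capped at F_nt → F'_nt = 526.6 MPa.
R_n = F'_nt · A_b · n = 526.6 × 314.2 × 6 / 1000 = 992.6 kN.
Design strength φR_n = 0.75 × 992.6 = 744 kN.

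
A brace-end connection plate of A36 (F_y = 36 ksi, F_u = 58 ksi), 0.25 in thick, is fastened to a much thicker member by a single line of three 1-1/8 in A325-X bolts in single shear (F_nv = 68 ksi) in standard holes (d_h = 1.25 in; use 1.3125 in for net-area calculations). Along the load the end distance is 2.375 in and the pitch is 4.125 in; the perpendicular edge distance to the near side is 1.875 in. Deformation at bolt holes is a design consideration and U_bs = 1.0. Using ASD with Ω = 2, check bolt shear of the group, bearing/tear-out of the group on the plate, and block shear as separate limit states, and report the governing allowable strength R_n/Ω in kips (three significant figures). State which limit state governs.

37.5 kips (block shear governs)

Bolt shear: A_b = π·1.125²/4 = 0.994 in²; R_n = 68 × 0.994 × 3 × 1 = 202.8 kips → 202.8 / 2 = 101 kips.
Bearing: edge l_c = 1.75, r_n = 30.45 kips; interior l_c = 2.875, r_n = 39.15 kips; R_n = 30.45 + 2·39.15 = 108.8 kips → 54.4 kips.
Block shear: A_gv = 2.656, A_nv = 1.836, A_nt = 0.3047 in²; R_n = min(0.6F_uA_nv, 0.6F_yA_gv) + U_bs·F_u·A_nt = 75.05 kips → 37.5 kips.
Block shear governs: 37.5 kips.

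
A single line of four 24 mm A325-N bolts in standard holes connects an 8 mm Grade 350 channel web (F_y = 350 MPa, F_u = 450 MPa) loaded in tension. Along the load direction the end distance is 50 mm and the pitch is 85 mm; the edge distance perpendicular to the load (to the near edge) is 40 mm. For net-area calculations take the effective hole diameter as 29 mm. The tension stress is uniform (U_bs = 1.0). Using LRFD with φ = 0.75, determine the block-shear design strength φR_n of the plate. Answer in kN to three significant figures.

Shear plane L_v = 50 + 3·85 = 305 mm; A_gv = 305 × 8 = 2440 mm².
A_nv = (305 − 3.5·29) × 8 = 1628 mm².
A_nt = (40 − 0.5·29) × 8 = 204 mm².
0.6 F_u A_nv = 439.6 kN; 0.6 F_y A_gv = 512.4 kN → shear rupture governs the shear term.
R_n = 439.6 + 1.0 × 450 × 204 / 1000 = 531.4 kN.
Design strength φR_n = 0.75 × 531.4 = 399 kN.

399 kN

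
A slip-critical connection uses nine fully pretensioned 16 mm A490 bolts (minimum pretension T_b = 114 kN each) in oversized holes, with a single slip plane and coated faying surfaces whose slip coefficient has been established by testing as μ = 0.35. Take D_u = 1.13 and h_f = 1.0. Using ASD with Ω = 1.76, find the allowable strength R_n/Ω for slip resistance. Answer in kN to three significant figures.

231 kN

R_n = μ · D_u · h_f · T_b · n_s · n_b = 0.35 × 1.13 × 1.0 × 114 × 1 × 9 = 405.8 kN.
Allowable strength R_n/Ω = 405.8 / 1.76 = 231 kN.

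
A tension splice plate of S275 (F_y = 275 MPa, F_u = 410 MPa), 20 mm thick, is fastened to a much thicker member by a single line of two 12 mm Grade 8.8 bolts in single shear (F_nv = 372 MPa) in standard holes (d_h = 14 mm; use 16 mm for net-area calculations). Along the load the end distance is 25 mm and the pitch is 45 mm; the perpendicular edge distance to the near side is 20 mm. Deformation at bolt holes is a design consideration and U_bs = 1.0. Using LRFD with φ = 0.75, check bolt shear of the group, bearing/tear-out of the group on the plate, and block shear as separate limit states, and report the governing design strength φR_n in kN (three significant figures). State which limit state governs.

Bolt shear: A_b = π·12²/4 = 113.1 mm²; R_n = 372 × 113.1 × 2 × 1 / 1000 = 84.14 kN → 0.75 × 84.14 = 63.1 kN.
Bearing: edge l_c = 18, r_n = 177.1 kN; interior l_c = 31, r_n = 236.2 kN; R_n = 177.1 + 1·236.2 = 413.3 kN → 310 kN.
Block shear: A_gv = 1400, A_nv = 920, A_nt = 240 mm²; R_n = min(0.6F_uA_nv, 0.6F_yA_gv) + U_bs·F_u·A_nt = 324.7 kN → 244 kN.
Bolt shear governs: 63.1 kN.

63.1 kN (bolt shear governs)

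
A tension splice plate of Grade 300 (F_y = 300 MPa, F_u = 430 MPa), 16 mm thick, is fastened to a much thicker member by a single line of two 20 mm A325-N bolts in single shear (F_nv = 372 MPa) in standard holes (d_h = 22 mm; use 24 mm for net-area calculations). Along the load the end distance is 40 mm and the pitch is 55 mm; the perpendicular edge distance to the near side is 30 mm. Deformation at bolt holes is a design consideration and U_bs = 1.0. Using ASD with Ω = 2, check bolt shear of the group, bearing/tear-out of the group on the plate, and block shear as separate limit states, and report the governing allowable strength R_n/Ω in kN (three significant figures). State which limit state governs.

Bolt shear: A_b = π·20²/4 = 314.2 mm²; R_n = 372 × 314.2 × 2 × 1 / 1000 = 233.7 kN → 233.7 / 2 = 117 kN.
Bearing: edge l_c = 29, r_n = 239.4 kN; interior l_c = 33, r_n = 272.4 kN; R_n = 239.4 + 1·272.4 = 511.9 kN → 256 kN.
Block shear: A_gv = 1520, A_nv = 944, A_nt = 288 mm²; R_n = min(0.6F_uA_nv, 0.6F_yA_gv) + U_bs·F_u·A_nt = 367.4 kN → 184 kN.
Bolt shear governs: 117 kN.

117 kN (bolt shear governs)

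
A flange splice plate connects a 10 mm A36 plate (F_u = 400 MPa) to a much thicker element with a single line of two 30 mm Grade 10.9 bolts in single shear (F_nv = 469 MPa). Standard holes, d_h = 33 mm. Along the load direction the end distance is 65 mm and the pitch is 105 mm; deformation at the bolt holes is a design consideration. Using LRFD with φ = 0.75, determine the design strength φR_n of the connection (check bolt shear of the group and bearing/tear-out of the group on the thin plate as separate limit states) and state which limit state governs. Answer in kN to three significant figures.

Bolt shear: A_b = π·30²/4 = 706.9 mm²; R_n = 469 × 706.9 × 2 × 1 / 1000 = 663 kN → 0.75 × 663 = 497 kN.
Bearing (1.2 l_c t F_u ≤ 2.4 d t F_u): upper limit = 2.4·30·10·400 / 1000 = 288 kN.
  Edge l_c = 65 − 33/2 = 48.5 → r_n = 232.8 kN; interior l_c = 105 − 33 = 72 → r_n = 288 kN.
  R_n,bearing = 1·232.8 + 1·288 = 520.8 kN → 0.75 × 520.8 = 391 kN.
Bearing governs: 391 kN.

391 kN (bearing governs)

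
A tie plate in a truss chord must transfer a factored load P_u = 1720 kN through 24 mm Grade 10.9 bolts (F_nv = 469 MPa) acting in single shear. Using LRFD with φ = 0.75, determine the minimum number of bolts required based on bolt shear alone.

A_b = π·24²/4 = 452.4 mm².
Per-bolt design strength φR_n = 0.75 × 469 × 452.4 × 1 / 1000 = 159.1 kN.
n ≥ 1720 / 159.1 = 10.81 → use 11 bolts.

11 bolts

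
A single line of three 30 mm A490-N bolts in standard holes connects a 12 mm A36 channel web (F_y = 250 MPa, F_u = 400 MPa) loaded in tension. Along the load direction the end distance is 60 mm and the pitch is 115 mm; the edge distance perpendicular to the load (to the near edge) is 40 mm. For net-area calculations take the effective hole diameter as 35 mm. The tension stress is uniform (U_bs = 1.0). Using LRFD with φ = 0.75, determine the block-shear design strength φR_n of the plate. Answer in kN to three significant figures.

Shear plane L_v = 60 + 2·115 = 290 mm; A_gv = 290 × 12 = 3480 mm².
A_nv = (290 − 2.5·35) × 12 = 2430 mm².
A_nt = (40 − 0.5·35) × 12 = 270 mm².
0.6 F_u A_nv = 583.2 kN; 0.6 F_y A_gv = 522 kN → shear yielding governs the shear term.
R_n = 522 + 1.0 × 400 × 270 / 1000 = 630 kN.
Design strength φR_n = 0.75 × 630 = 472 kN.

472 kN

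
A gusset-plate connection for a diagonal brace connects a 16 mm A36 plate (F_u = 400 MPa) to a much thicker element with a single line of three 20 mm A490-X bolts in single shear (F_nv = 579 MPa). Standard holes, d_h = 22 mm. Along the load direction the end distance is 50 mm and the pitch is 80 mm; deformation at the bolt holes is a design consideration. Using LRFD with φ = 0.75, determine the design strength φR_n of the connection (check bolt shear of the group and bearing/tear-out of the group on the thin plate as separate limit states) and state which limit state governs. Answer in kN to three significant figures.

409 kN (bolt shear governs)

Bolt shear: A_b = π·20²/4 = 314.2 mm²; R_n = 579 × 314.2 × 3 × 1 / 1000 = 545.7 kN → 0.75 × 545.7 = 409 kN.
Bearing (1.2 l_c t F_u ≤ 2.4 d t F_u): upper limit = 2.4·20·16·400 / 1000 = 307.2 kN.
  Edge l_c = 50 − 22/2 = 39 → r_n = 299.5 kN; interior l_c = 80 − 22 = 58 → r_n = 307.2 kN.
  R_n,bearing = 1·299.5 + 2·307.2 = 913.9 kN → 0.75 × 913.9 = 685 kN.
Bolt shear governs: 409 kN.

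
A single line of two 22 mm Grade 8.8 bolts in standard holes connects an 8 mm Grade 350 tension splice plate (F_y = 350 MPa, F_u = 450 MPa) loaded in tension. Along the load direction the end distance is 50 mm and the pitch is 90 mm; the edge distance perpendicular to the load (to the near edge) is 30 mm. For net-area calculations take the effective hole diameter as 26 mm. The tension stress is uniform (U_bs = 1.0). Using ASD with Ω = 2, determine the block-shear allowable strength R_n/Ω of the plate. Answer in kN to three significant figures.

Shear plane L_v = 50 + 1·90 = 140 mm; A_gv = 140 × 8 = 1120 mm².
A_nv = (140 − 1.5·26) × 8 = 808 mm².
A_nt = (30 − 0.5·26) × 8 = 136 mm².
0.6 F_u A_nv = 218.2 kN; 0.6 F_y A_gv = 235.2 kN → shear rupture governs the shear term.
R_n = 218.2 + 1.0 × 450 × 136 / 1000 = 279.4 kN.
Allowable strength R_n/Ω = 279.4 / 2 = 140 kN.

140 kN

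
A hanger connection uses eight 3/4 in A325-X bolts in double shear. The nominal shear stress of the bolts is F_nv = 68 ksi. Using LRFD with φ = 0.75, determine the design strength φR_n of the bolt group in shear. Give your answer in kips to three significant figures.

A_b = π × 0.75² / 4 = 0.4418 in².
R_n = F_nv · A_b · n · n_s = 68 × 0.4418 × 8 × 2 = 480.7 kips.
Design strength φR_n = 0.75 × 480.7 = 360 kips.

360 kips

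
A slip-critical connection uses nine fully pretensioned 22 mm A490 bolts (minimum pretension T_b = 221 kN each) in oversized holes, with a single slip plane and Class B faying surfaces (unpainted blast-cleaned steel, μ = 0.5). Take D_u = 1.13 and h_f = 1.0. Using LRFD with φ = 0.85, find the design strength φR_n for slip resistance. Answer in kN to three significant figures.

R_n = μ · D_u · h_f · T_b · n_s · n_b = 0.5 × 1.13 × 1.0 × 221 × 1 × 9 = 1124 kN.
Design strength φR_n = 0.85 × 1124 = 955 kN.

955 kN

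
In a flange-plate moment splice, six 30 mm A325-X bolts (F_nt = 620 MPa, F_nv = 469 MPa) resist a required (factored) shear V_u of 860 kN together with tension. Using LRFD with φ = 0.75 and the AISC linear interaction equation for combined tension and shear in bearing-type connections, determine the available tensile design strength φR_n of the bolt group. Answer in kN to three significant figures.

1430 kN

A_b = π·30²/4 = 706.9 mm²; f_rv = 860 × 1000 / (6 × 706.9) = 202.8 MPa.
F'_nt = 1.3 F_nt − (F_nt / φF_nv) f_rv = 1.3·620 − (620/(0.75·469))·202.8 = 448.6 MPa, capped at F_nt → F'_nt = 448.6 MPa.
R_n = F'_nt · A_b · n = 448.6 × 706.9 × 6 / 1000 = 1903 kN.
Design strength φR_n = 0.75 × 1903 = 1430 kN.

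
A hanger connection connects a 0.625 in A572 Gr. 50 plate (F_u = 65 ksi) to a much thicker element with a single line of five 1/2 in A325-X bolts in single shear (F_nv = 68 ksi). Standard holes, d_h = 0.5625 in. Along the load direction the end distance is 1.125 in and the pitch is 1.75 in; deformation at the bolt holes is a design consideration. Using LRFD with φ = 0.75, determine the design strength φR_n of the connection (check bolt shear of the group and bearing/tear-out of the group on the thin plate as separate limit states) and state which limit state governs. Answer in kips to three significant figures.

50.1 kips (bolt shear governs)

Bolt shear: A_b = π·0.5²/4 = 0.1963 in²; R_n = 68 × 0.1963 × 5 × 1 = 66.76 kips → 0.75 × 66.76 = 50.1 kips.
Bearing (1.2 l_c t F_u ≤ 2.4 d t F_u): upper limit = 2.4·0.5·0.625·65 = 48.75 kips.
  Edge l_c = 1.125 − 0.5625/2 = 0.8438 → r_n = 41.13 kips; interior l_c = 1.75 − 0.5625 = 1.188 → r_n = 48.75 kips.
  R_n,bearing = 1·41.13 + 4·48.75 = 236.1 kips → 0.75 × 236.1 = 177 kips.
Bolt shear governs: 50.1 kips.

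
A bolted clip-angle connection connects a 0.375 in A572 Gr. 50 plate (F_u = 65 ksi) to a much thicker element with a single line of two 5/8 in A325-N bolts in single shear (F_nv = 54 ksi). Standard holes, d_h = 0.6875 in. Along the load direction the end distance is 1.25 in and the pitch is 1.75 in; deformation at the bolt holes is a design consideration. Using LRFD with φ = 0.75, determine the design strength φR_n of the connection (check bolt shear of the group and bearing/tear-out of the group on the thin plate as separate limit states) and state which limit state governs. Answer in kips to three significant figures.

Bolt shear: A_b = π·0.625²/4 = 0.3068 in²; R_n = 54 × 0.3068 × 2 × 1 = 33.13 kips → 0.75 × 33.13 = 24.9 kips.
Bearing (1.2 l_c t F_u ≤ 2.4 d t F_u): upper limit = 2.4·0.625·0.375·65 = 36.56 kips.
  Edge l_c = 1.25 − 0.6875/2 = 0.9062 → r_n = 26.51 kips; interior l_c = 1.75 − 0.6875 = 1.062 → r_n = 31.08 kips.
  R_n,bearing = 1·26.51 + 1·31.08 = 57.59 kips → 0.75 × 57.59 = 43.2 kips.
Bolt shear governs: 24.9 kips.

24.9 kips (bolt shear governs)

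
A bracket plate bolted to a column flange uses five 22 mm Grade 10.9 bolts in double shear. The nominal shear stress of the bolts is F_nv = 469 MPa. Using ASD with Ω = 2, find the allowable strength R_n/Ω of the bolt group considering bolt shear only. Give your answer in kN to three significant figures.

891 kN

A_b = π × 22² / 4 = 380.1 mm².
R_n = F_nv · A_b · n · n_s = 469 × 380.1 × 5 × 2 / 1000 = 1783 kN.
Allowable strength R_n/Ω = 1783 / 2 = 891 kN.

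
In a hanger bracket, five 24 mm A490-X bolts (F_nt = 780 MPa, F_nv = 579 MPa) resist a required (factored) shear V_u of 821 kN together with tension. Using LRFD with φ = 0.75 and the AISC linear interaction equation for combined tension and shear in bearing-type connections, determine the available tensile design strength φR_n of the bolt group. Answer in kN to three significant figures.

614 kN

A_b = π·24²/4 = 452.4 mm²; f_rv = 821 × 1000 / (5 × 452.4) = 363 MPa.
F'_nt = 1.3 F_nt − (F_nt / φF_nv) f_rv = 1.3·780 − (780/(0.75·579))·363 = 362 MPa, capped at F_nt → F'_nt = 362 MPa.
R_n = F'_nt · A_b · n = 362 × 452.4 × 5 / 1000 = 818.9 kN.
Design strength φR_n = 0.75 × 818.9 = 614 kN.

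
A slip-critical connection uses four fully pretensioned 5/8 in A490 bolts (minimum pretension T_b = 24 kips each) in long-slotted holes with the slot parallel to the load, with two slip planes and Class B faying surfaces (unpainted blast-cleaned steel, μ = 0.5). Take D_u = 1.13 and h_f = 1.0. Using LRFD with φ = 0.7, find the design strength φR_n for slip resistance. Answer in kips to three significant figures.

75.9 kips

R_n = μ · D_u · h_f · T_b · n_s · n_b = 0.5 × 1.13 × 1.0 × 24 × 2 × 4 = 108.5 kips.
Design strength φR_n = 0.7 × 108.5 = 75.9 kips.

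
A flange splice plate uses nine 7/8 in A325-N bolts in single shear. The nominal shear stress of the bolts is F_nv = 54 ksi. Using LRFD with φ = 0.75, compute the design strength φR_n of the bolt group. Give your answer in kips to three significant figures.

A_b = π × 0.875² / 4 = 0.6013 in².
R_n = F_nv · A_b · n · n_s = 54 × 0.6013 × 9 × 1 = 292.2 kips.
Design strength φR_n = 0.75 × 292.2 = 219 kips.

219 kips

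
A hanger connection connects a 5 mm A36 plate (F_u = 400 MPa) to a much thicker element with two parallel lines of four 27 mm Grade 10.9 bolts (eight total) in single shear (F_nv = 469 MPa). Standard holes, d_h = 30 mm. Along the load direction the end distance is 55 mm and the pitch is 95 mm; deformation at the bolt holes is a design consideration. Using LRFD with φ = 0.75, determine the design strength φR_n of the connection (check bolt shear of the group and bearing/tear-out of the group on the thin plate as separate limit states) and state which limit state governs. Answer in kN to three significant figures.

727 kN (bearing governs)

Bolt shear: A_b = π·27²/4 = 572.6 mm²; R_n = 469 × 572.6 × 8 × 1 / 1000 = 2148 kN → 0.75 × 2148 = 1610 kN.
Bearing (1.2 l_c t F_u ≤ 2.4 d t F_u): upper limit = 2.4·27·5·400 / 1000 = 129.6 kN.
  Edge l_c = 55 − 30/2 = 40 → r_n = 96 kN; interior l_c = 95 − 30 = 65 → r_n = 129.6 kN.
  R_n,bearing = 2·96 + 6·129.6 = 969.6 kN → 0.75 × 969.6 = 727 kN.
Bearing governs: 727 kN.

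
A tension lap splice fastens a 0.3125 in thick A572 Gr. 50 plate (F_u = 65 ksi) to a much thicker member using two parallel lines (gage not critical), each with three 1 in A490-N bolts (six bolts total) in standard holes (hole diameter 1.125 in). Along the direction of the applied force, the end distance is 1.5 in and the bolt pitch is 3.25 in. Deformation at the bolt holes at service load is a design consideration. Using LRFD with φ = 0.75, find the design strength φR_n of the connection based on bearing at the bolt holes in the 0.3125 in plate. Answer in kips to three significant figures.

Per bolt r_n = 1.2 l_c t F_u ≤ 2.4 d t F_u; upper limit = 2.4 × 1 × 0.3125 × 65 = 48.75 kips.
Edge bolt: l_c = 1.5 − 1.125/2 = 0.9375 in → 1.2 × 0.9375 × 0.3125 × 65 = 22.85 → r_n = 22.85 kips.
Interior bolts: l_c = 3.25 − 1.125 = 2.125 in → 1.2 × 2.125 × 0.3125 × 65 = 51.8 → r_n = 48.75 kips.
R_n = 2 × 22.85 + 4 × 48.75 = 240.7 kips.
Design strength φR_n = 0.75 × 240.7 = 181 kips.

181 kips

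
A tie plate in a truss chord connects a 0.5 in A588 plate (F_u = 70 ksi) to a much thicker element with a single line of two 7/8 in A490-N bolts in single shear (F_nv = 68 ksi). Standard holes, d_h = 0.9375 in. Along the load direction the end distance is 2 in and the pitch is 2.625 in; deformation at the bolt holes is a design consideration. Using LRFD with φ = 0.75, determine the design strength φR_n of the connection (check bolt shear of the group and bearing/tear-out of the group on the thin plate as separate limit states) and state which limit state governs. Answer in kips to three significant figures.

61.3 kips (bolt shear governs)

Bolt shear: A_b = π·0.875²/4 = 0.6013 in²; R_n = 68 × 0.6013 × 2 × 1 = 81.78 kips → 0.75 × 81.78 = 61.3 kips.
Bearing (1.2 l_c t F_u ≤ 2.4 d t F_u): upper limit = 2.4·0.875·0.5·70 = 73.5 kips.
  Edge l_c = 2 − 0.9375/2 = 1.531 → r_n = 64.31 kips; interior l_c = 2.625 − 0.9375 = 1.688 → r_n = 70.88 kips.
  R_n,bearing = 1·64.31 + 1·70.88 = 135.2 kips → 0.75 × 135.2 = 101 kips.
Bolt shear governs: 61.3 kips.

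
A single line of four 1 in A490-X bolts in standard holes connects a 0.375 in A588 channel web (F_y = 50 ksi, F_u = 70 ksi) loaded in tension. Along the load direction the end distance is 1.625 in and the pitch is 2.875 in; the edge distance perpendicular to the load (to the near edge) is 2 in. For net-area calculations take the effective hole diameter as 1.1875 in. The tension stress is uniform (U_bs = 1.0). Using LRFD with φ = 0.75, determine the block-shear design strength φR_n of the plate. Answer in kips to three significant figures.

99.7 kips

Shear plane L_v = 1.625 + 3·2.875 = 10.25 in; A_gv = 10.25 × 0.375 = 3.844 in².
A_nv = (10.25 − 3.5·1.1875) × 0.375 = 2.285 in².
A_nt = (2 − 0.5·1.1875) × 0.375 = 0.5273 in².
0.6 F_u A_nv = 95.98 kips; 0.6 F_y A_gv = 115.3 kips → shear rupture governs the shear term.
R_n = 95.98 + 1.0 × 70 × 0.5273 = 132.9 kips.
Design strength φR_n = 0.75 × 132.9 = 99.7 kips.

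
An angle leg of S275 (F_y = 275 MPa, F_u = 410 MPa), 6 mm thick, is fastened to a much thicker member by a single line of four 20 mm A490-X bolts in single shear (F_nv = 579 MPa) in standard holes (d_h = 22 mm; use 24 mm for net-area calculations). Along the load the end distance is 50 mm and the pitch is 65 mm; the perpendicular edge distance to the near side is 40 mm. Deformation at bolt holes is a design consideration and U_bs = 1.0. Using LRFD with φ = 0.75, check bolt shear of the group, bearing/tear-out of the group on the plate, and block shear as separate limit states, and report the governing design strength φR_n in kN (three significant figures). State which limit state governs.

230 kN (block shear governs)

Bolt shear: A_b = π·20²/4 = 314.2 mm²; R_n = 579 × 314.2 × 4 × 1 / 1000 = 727.6 kN → 0.75 × 727.6 = 546 kN.
Bearing: edge l_c = 39, r_n = 115.1 kN; interior l_c = 43, r_n = 118.1 kN; R_n = 115.1 + 3·118.1 = 469.4 kN → 352 kN.
Block shear: A_gv = 1470, A_nv = 966, A_nt = 168 mm²; R_n = min(0.6F_uA_nv, 0.6F_yA_gv) + U_bs·F_u·A_nt = 306.5 kN → 230 kN.
Block shear governs: 230 kN.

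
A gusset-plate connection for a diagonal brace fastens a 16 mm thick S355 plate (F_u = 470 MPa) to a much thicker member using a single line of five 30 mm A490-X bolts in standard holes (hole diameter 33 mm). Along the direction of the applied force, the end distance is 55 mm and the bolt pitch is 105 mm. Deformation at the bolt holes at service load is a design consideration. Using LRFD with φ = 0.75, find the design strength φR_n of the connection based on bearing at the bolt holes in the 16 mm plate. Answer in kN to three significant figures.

Per bolt r_n = 1.2 l_c t F_u ≤ 2.4 d t F_u; upper limit = 2.4 × 30 × 16 × 470 / 1000 = 541.4 kN.
Edge bolt: l_c = 55 − 33/2 = 38.5 mm → 1.2 × 38.5 × 16 × 470 / 1000 = 347.4 → r_n = 347.4 kN.
Interior bolts: l_c = 105 − 33 = 72 mm → 1.2 × 72 × 16 × 470 / 1000 = 649.7 → r_n = 541.4 kN.
R_n = 1 × 347.4 + 4 × 541.4 = 2513 kN.
Design strength φR_n = 0.75 × 2513 = 1880 kN.

1880 kN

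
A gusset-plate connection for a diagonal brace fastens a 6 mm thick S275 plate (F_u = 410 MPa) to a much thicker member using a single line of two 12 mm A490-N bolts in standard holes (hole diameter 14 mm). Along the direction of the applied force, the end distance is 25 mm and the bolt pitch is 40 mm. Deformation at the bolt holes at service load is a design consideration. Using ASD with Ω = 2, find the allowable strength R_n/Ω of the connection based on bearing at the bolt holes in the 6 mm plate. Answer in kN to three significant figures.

62 kN

Per bolt r_n = 1.2 l_c t F_u ≤ 2.4 d t F_u; upper limit = 2.4 × 12 × 6 × 410 / 1000 = 70.85 kN.
Edge bolt: l_c = 25 − 14/2 = 18 mm → 1.2 × 18 × 6 × 410 / 1000 = 53.14 → r_n = 53.14 kN.
Interior bolts: l_c = 40 − 14 = 26 mm → 1.2 × 26 × 6 × 410 / 1000 = 76.75 → r_n = 70.85 kN.
R_n = 1 × 53.14 + 1 × 70.85 = 124 kN.
Allowable strength R_n/Ω = 124 / 2 = 62 kN.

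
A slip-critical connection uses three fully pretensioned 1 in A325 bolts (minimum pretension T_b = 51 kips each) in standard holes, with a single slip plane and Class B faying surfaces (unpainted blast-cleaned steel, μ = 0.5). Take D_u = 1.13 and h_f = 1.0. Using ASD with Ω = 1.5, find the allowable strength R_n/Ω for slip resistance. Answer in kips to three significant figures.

R_n = μ · D_u · h_f · T_b · n_s · n_b = 0.5 × 1.13 × 1.0 × 51 × 1 × 3 = 86.44 kips.
Allowable strength R_n/Ω = 86.44 / 1.5 = 57.6 kips.

57.6 kips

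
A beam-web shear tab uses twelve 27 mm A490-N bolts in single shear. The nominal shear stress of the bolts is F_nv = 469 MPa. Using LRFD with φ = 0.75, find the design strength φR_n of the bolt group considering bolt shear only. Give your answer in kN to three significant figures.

2420 kN

A_b = π × 27² / 4 = 572.6 mm².
R_n = F_nv · A_b · n · n_s = 469 × 572.6 × 12 × 1 / 1000 = 3222 kN.
Design strength φR_n = 0.75 × 3222 = 2420 kN.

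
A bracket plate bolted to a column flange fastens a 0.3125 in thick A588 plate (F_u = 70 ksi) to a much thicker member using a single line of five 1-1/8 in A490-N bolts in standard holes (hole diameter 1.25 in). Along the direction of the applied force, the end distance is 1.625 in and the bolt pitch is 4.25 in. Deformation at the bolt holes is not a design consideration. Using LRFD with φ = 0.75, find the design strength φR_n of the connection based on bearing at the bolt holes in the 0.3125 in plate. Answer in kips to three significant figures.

246 kips

Per bolt r_n = 1.5 l_c t F_u ≤ 3.0 d t F_u; upper limit = 3.0 × 1.125 × 0.3125 × 70 = 73.83 kips.
Edge bolt: l_c = 1.625 − 1.25/2 = 1 in → 1.5 × 1 × 0.3125 × 70 = 32.81 → r_n = 32.81 kips.
Interior bolts: l_c = 4.25 − 1.25 = 3 in → 1.5 × 3 × 0.3125 × 70 = 98.44 → r_n = 73.83 kips.
R_n = 1 × 32.81 + 4 × 73.83 = 328.1 kips.
Design strength φR_n = 0.75 × 328.1 = 246 kips.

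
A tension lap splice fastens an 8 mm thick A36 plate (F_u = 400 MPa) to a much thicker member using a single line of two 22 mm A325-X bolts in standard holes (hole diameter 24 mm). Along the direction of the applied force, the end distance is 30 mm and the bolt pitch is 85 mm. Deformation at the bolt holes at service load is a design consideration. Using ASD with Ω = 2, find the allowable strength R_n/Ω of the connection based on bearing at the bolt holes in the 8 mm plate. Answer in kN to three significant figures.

Per bolt r_n = 1.2 l_c t F_u ≤ 2.4 d t F_u; upper limit = 2.4 × 22 × 8 × 400 / 1000 = 169 kN.
Edge bolt: l_c = 30 − 24/2 = 18 mm → 1.2 × 18 × 8 × 400 / 1000 = 69.12 → r_n = 69.12 kN.
Interior bolts: l_c = 85 − 24 = 61 mm → 1.2 × 61 × 8 × 400 / 1000 = 234.2 → r_n = 169 kN.
R_n = 1 × 69.12 + 1 × 169 = 238.1 kN.
Allowable strength R_n/Ω = 238.1 / 2 = 119 kN.

119 kN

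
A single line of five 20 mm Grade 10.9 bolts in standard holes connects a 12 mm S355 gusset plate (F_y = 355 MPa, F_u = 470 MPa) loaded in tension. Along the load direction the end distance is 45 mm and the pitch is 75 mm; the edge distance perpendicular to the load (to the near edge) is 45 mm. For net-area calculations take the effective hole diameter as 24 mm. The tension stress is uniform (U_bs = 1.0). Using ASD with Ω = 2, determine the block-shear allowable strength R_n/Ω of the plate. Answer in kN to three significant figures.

494 kN

Shear plane L_v = 45 + 4·75 = 345 mm; A_gv = 345 × 12 = 4140 mm².
A_nv = (345 − 4.5·24) × 12 = 2844 mm².
A_nt = (45 − 0.5·24) × 12 = 396 mm².
0.6 F_u A_nv = 802 kN; 0.6 F_y A_gv = 881.8 kN → shear rupture governs the shear term.
R_n = 802 + 1.0 × 470 × 396 / 1000 = 988.1 kN.
Allowable strength R_n/Ω = 988.1 / 2 = 494 kN.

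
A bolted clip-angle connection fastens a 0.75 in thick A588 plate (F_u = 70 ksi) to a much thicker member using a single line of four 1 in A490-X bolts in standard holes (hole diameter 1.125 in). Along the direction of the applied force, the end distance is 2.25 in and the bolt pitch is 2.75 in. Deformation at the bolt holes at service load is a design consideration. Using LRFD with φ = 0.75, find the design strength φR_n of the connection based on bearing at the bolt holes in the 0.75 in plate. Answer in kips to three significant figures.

310 kips

Per bolt r_n = 1.2 l_c t F_u ≤ 2.4 d t F_u; upper limit = 2.4 × 1 × 0.75 × 70 = 126 kips.
Edge bolt: l_c = 2.25 − 1.125/2 = 1.688 in → 1.2 × 1.688 × 0.75 × 70 = 106.3 → r_n = 106.3 kips.
Interior bolts: l_c = 2.75 − 1.125 = 1.625 in → 1.2 × 1.625 × 0.75 × 70 = 102.4 → r_n = 102.4 kips.
R_n = 1 × 106.3 + 3 × 102.4 = 413.4 kips.
Design strength φR_n = 0.75 × 413.4 = 310 kips.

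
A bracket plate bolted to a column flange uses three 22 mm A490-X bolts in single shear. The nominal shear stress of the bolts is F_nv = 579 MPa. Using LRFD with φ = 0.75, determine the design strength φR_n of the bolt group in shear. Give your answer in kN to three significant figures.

495 kN

A_b = π × 22² / 4 = 380.1 mm².
R_n = F_nv · A_b · n · n_s = 579 × 380.1 × 3 × 1 / 1000 = 660.3 kN.
Design strength φR_n = 0.75 × 660.3 = 495 kN.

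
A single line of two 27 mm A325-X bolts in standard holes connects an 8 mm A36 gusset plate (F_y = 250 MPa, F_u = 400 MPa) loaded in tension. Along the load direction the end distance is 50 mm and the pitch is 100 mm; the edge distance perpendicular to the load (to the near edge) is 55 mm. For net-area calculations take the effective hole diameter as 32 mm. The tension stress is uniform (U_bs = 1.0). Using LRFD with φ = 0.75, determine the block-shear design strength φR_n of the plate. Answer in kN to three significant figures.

Shear plane L_v = 50 + 1·100 = 150 mm; A_gv = 150 × 8 = 1200 mm².
A_nv = (150 − 1.5·32) × 8 = 816 mm².
A_nt = (55 − 0.5·32) × 8 = 312 mm².
0.6 F_u A_nv = 195.8 kN; 0.6 F_y A_gv = 180 kN → shear yielding governs the shear term.
R_n = 180 + 1.0 × 400 × 312 / 1000 = 304.8 kN.
Design strength φR_n = 0.75 × 304.8 = 229 kN.

229 kN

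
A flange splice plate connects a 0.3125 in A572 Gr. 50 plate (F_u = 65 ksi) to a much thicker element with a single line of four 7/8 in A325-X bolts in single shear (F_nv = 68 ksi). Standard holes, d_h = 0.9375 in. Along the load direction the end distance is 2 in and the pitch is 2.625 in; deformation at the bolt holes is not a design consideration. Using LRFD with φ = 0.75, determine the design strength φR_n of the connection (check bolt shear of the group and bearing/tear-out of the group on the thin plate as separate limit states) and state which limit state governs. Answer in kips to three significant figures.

Bolt shear: A_b = π·0.875²/4 = 0.6013 in²; R_n = 68 × 0.6013 × 4 × 1 = 163.6 kips → 0.75 × 163.6 = 123 kips.
Bearing (1.5 l_c t F_u ≤ 3.0 d t F_u): upper limit = 3.0·0.875·0.3125·65 = 53.32 kips.
  Edge l_c = 2 − 0.9375/2 = 1.531 → r_n = 46.66 kips; interior l_c = 2.625 − 0.9375 = 1.688 → r_n = 51.42 kips.
  R_n,bearing = 1·46.66 + 3·51.42 = 200.9 kips → 0.75 × 200.9 = 151 kips.
Bolt shear governs: 123 kips.

123 kips (bolt shear governs)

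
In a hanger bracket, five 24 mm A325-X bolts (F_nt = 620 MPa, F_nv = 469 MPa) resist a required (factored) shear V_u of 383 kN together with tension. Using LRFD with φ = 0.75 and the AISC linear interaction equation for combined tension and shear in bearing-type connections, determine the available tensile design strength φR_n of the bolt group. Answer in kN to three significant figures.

A_b = π·24²/4 = 452.4 mm²; f_rv = 383 × 1000 / (5 × 452.4) = 169.3 MPa.
F'_nt = 1.3 F_nt − (F_nt / φF_nv) f_rv = 1.3·620 − (620/(0.75·469))·169.3 = 507.5 MPa, capped at F_nt → F'_nt = 507.5 MPa.
R_n = F'_nt · A_b · n = 507.5 × 452.4 × 5 / 1000 = 1148 kN.
Design strength φR_n = 0.75 × 1148 = 861 kN.

861 kN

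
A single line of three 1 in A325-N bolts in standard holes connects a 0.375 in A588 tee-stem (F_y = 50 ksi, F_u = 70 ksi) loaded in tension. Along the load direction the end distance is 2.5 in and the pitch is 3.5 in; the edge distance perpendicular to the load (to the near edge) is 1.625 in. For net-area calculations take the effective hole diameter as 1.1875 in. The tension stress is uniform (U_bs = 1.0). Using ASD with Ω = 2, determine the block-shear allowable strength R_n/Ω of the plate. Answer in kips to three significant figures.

65 kips

Shear plane L_v = 2.5 + 2·3.5 = 9.5 in; A_gv = 9.5 × 0.375 = 3.562 in².
A_nv = (9.5 − 2.5·1.1875) × 0.375 = 2.449 in².
A_nt = (1.625 − 0.5·1.1875) × 0.375 = 0.3867 in².
0.6 F_u A_nv = 102.9 kips; 0.6 F_y A_gv = 106.9 kips → shear rupture governs the shear term.
R_n = 102.9 + 1.0 × 70 × 0.3867 = 129.9 kips.
Allowable strength R_n/Ω = 129.9 / 2 = 65 kips.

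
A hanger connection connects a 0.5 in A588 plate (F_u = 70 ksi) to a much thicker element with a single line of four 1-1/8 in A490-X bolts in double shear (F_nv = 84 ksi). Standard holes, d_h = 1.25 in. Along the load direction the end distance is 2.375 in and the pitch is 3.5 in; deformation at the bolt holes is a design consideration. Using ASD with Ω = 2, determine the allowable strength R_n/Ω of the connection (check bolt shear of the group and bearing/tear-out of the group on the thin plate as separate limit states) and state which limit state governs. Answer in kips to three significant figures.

Bolt shear: A_b = π·1.125²/4 = 0.994 in²; R_n = 84 × 0.994 × 4 × 2 = 668 kips → 668 / 2 = 334 kips.
Bearing (1.2 l_c t F_u ≤ 2.4 d t F_u): upper limit = 2.4·1.125·0.5·70 = 94.5 kips.
  Edge l_c = 2.375 − 1.25/2 = 1.75 → r_n = 73.5 kips; interior l_c = 3.5 − 1.25 = 2.25 → r_n = 94.5 kips.
  R_n,bearing = 1·73.5 + 3·94.5 = 357 kips → 357 / 2 = 178 kips.
Bearing governs: 178 kips.

178 kips (bearing governs)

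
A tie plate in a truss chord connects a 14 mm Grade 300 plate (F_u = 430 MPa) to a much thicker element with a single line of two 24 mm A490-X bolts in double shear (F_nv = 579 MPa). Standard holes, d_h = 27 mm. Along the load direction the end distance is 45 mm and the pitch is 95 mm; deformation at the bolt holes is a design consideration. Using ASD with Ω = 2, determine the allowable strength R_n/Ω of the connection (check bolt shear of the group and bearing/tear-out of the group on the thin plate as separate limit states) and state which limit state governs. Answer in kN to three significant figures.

287 kN (bearing governs)

Bolt shear: A_b = π·24²/4 = 452.4 mm²; R_n = 579 × 452.4 × 2 × 2 / 1000 = 1048 kN → 1048 / 2 = 524 kN.
Bearing (1.2 l_c t F_u ≤ 2.4 d t F_u): upper limit = 2.4·24·14·430 / 1000 = 346.8 kN.
  Edge l_c = 45 − 27/2 = 31.5 → r_n = 227.6 kN; interior l_c = 95 − 27 = 68 → r_n = 346.8 kN.
  R_n,bearing = 1·227.6 + 1·346.8 = 574.3 kN → 574.3 / 2 = 287 kN.
Bearing governs: 287 kN.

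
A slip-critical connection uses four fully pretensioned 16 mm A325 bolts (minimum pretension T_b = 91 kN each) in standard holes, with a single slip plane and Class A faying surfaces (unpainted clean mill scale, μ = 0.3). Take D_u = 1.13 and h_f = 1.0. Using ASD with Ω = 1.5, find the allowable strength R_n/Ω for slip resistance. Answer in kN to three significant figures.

82.3 kN

R_n = μ · D_u · h_f · T_b · n_s · n_b = 0.3 × 1.13 × 1.0 × 91 × 1 × 4 = 123.4 kN.
Allowable strength R_n/Ω = 123.4 / 1.5 = 82.3 kN.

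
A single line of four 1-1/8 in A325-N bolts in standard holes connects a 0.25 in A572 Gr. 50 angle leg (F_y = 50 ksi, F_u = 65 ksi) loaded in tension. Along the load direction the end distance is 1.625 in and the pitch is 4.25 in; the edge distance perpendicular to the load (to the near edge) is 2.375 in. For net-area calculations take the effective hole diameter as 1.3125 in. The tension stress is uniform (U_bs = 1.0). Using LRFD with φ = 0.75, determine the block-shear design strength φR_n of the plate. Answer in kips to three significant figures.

Shear plane L_v = 1.625 + 3·4.25 = 14.38 in; A_gv = 14.38 × 0.25 = 3.594 in².
A_nv = (14.38 − 3.5·1.3125) × 0.25 = 2.445 in².
A_nt = (2.375 − 0.5·1.3125) × 0.25 = 0.4297 in².
0.6 F_u A_nv = 95.37 kips; 0.6 F_y A_gv = 107.8 kips → shear rupture governs the shear term.
R_n = 95.37 + 1.0 × 65 × 0.4297 = 123.3 kips.
Design strength φR_n = 0.75 × 123.3 = 92.5 kips.

92.5 kips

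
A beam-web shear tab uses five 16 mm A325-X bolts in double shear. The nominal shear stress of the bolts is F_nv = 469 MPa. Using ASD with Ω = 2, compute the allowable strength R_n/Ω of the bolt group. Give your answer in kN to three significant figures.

A_b = π × 16² / 4 = 201.1 mm².
R_n = F_nv · A_b · n · n_s = 469 × 201.1 × 5 × 2 / 1000 = 943 kN.
Allowable strength R_n/Ω = 943 / 2 = 471 kN.

471 kN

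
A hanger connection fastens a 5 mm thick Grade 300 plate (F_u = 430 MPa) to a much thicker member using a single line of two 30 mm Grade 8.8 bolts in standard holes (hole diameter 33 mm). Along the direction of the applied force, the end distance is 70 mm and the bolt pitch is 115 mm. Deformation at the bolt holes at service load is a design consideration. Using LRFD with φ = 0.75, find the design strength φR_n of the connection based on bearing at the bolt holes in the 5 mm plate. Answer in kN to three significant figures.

Per bolt r_n = 1.2 l_c t F_u ≤ 2.4 d t F_u; upper limit = 2.4 × 30 × 5 × 430 / 1000 = 154.8 kN.
Edge bolt: l_c = 70 − 33/2 = 53.5 mm → 1.2 × 53.5 × 5 × 430 / 1000 = 138 → r_n = 138 kN.
Interior bolts: l_c = 115 − 33 = 82 mm → 1.2 × 82 × 5 × 430 / 1000 = 211.6 → r_n = 154.8 kN.
R_n = 1 × 138 + 1 × 154.8 = 292.8 kN.
Design strength φR_n = 0.75 × 292.8 = 220 kN.

220 kN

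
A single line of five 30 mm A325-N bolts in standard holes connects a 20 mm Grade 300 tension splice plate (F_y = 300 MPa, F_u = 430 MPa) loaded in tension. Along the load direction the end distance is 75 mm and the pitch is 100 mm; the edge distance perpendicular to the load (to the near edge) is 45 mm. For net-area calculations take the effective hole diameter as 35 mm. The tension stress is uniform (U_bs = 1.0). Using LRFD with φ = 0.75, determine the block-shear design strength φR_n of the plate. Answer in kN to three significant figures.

1410 kN

Shear plane L_v = 75 + 4·100 = 475 mm; A_gv = 475 × 20 = 9500 mm².
A_nv = (475 − 4.5·35) × 20 = 6350 mm².
A_nt = (45 − 0.5·35) × 20 = 550 mm².
0.6 F_u A_nv = 1638 kN; 0.6 F_y A_gv = 1710 kN → shear rupture governs the shear term.
R_n = 1638 + 1.0 × 430 × 550 / 1000 = 1875 kN.
Design strength φR_n = 0.75 × 1875 = 1410 kN.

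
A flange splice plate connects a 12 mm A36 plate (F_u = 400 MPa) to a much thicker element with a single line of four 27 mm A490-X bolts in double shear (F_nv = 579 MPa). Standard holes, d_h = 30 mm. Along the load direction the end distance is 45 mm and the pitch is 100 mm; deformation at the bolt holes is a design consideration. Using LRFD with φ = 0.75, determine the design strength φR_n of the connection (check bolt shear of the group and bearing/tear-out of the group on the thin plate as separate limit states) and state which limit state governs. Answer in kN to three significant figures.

829 kN (bearing governs)

Bolt shear: A_b = π·27²/4 = 572.6 mm²; R_n = 579 × 572.6 × 4 × 2 / 1000 = 2652 kN → 0.75 × 2652 = 1990 kN.
Bearing (1.2 l_c t F_u ≤ 2.4 d t F_u): upper limit = 2.4·27·12·400 / 1000 = 311 kN.
  Edge l_c = 45 − 30/2 = 30 → r_n = 172.8 kN; interior l_c = 100 − 30 = 70 → r_n = 311 kN.
  R_n,bearing = 1·172.8 + 3·311 = 1106 kN → 0.75 × 1106 = 829 kN.
Bearing governs: 829 kN.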